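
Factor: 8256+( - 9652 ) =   -  2^2*349^1 = -1396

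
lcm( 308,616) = 616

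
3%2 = 1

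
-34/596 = -1 + 281/298 =-0.06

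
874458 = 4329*202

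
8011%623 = 535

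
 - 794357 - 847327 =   -  1641684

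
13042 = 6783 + 6259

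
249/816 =83/272 = 0.31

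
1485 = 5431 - 3946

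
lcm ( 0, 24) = 0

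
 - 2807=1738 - 4545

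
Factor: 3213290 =2^1*5^1 * 321329^1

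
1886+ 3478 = 5364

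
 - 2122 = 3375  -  5497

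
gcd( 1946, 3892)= 1946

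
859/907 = 859/907=0.95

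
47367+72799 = 120166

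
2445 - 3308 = - 863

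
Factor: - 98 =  - 2^1*7^2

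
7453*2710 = 20197630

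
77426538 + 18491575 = 95918113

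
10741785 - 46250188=-35508403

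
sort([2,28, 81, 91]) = [ 2, 28,81, 91]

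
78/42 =1 + 6/7= 1.86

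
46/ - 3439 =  - 46/3439 = -0.01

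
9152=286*32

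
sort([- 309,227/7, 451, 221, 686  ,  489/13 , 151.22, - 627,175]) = [-627, - 309, 227/7, 489/13, 151.22,175, 221,451, 686]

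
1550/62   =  25 = 25.00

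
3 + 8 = 11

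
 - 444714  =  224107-668821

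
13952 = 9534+4418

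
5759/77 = 74+61/77 = 74.79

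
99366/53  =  99366/53 =1874.83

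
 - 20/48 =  - 5/12  =  - 0.42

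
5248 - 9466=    - 4218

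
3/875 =3/875= 0.00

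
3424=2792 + 632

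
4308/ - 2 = -2154+0/1 = -2154.00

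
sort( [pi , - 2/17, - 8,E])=[ - 8, - 2/17,E,pi ]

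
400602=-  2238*( - 179 ) 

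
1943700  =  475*4092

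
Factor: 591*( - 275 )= -3^1*5^2*11^1 * 197^1 = - 162525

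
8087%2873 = 2341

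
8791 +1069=9860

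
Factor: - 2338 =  - 2^1*7^1*167^1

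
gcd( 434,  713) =31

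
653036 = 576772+76264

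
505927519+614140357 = 1120067876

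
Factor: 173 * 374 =2^1*11^1*17^1 * 173^1=64702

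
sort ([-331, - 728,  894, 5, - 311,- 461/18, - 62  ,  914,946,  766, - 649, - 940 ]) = [ - 940, - 728, - 649, -331, - 311, - 62,-461/18,  5,766,894,914,946]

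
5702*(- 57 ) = - 325014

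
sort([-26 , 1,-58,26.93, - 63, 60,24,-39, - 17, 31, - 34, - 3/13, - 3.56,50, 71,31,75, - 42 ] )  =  [ - 63, - 58, - 42 , - 39, - 34, - 26, - 17,-3.56,-3/13,1,24,26.93, 31, 31 , 50,60,71,75]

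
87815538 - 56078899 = 31736639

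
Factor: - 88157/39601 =-443/199 = - 199^( - 1) * 443^1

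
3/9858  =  1/3286= 0.00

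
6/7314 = 1/1219 = 0.00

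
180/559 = 180/559 = 0.32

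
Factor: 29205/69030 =2^ ( - 1 )*11^1* 13^( - 1) = 11/26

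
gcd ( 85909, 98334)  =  1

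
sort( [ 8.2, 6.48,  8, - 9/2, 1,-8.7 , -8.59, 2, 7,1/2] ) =[ - 8.7, - 8.59,-9/2,1/2,1, 2,6.48, 7, 8 , 8.2 ] 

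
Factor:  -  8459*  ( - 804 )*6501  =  2^2*3^2* 11^2 * 67^1*197^1*769^1 = 44213535036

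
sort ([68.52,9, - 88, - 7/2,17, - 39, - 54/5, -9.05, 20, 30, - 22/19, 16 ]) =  [ - 88, - 39 ,-54/5, - 9.05 , - 7/2, - 22/19,  9, 16, 17,20, 30, 68.52 ] 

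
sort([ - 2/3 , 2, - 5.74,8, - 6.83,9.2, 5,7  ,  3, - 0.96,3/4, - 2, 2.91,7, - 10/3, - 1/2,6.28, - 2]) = [ - 6.83, - 5.74 , - 10/3, - 2, - 2, - 0.96, - 2/3,  -  1/2, 3/4, 2,2.91, 3, 5,6.28 , 7 , 7,8,  9.2]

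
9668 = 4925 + 4743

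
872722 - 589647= 283075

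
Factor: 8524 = 2^2 * 2131^1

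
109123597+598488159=707611756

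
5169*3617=18696273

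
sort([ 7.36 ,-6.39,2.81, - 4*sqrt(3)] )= [ - 4 * sqrt( 3), - 6.39,2.81, 7.36] 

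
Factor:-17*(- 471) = 8007 = 3^1 * 17^1 * 157^1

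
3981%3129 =852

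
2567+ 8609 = 11176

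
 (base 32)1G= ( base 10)48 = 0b110000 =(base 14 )36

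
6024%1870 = 414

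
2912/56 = 52 = 52.00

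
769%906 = 769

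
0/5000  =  0 = 0.00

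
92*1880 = 172960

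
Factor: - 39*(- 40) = 2^3*3^1*5^1*13^1 =1560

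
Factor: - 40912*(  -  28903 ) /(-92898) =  - 591239768/46449 = - 2^3*3^ ( - 2) * 7^1 * 13^ (-1 )*397^(-1)*2557^1*4129^1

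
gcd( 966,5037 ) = 69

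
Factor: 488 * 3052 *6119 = 9113491744 = 2^5*7^1*29^1*61^1 * 109^1 * 211^1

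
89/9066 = 89/9066=0.01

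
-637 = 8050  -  8687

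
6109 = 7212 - 1103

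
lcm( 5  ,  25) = 25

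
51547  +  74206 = 125753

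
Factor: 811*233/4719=188963/4719 = 3^( - 1)*11^( - 2)*13^( - 1 )*233^1* 811^1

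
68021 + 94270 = 162291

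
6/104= 3/52 =0.06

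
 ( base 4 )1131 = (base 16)5d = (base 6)233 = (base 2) 1011101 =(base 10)93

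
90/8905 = 18/1781 = 0.01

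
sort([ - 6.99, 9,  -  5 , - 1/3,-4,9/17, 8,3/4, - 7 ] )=[ - 7,-6.99, - 5,-4, - 1/3,9/17,3/4, 8, 9]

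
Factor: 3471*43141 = 3^1*7^1*13^1 * 89^1* 6163^1 = 149742411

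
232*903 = 209496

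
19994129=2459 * 8131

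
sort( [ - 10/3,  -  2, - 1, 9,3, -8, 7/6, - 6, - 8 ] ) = [ - 8, - 8, - 6, - 10/3, - 2, - 1, 7/6, 3,9]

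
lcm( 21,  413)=1239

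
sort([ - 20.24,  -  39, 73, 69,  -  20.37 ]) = [- 39 , - 20.37, - 20.24, 69,  73]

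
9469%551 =102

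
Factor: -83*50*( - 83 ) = 344450= 2^1  *5^2*83^2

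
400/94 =4 + 12/47=4.26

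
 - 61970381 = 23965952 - 85936333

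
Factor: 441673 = 101^1*4373^1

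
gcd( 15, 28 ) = 1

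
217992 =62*3516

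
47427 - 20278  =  27149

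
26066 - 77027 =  - 50961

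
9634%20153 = 9634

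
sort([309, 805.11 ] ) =[309, 805.11]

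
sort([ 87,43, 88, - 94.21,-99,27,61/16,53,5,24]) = [ - 99, - 94.21,61/16,5,24,27,43,53, 87, 88]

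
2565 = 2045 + 520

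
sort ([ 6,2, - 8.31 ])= [ - 8.31, 2,6 ]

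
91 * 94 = 8554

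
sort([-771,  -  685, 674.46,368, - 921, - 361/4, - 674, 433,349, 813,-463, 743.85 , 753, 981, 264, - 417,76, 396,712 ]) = [  -  921,  -  771,-685, - 674, - 463, - 417, - 361/4, 76, 264,349,368, 396, 433,674.46, 712,  743.85, 753, 813,  981]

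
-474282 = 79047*( - 6 ) 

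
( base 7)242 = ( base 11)107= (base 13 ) 9B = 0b10000000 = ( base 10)128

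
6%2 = 0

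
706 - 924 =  - 218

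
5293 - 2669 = 2624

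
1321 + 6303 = 7624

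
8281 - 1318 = 6963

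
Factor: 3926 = 2^1*13^1*151^1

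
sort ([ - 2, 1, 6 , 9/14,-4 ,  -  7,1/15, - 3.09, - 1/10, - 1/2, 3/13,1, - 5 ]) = [  -  7, - 5, - 4, - 3.09, - 2, - 1/2 , - 1/10,1/15, 3/13, 9/14, 1, 1, 6]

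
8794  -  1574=7220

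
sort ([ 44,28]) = [ 28,44]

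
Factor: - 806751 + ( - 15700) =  - 822451  =  -7^1*293^1*401^1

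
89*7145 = 635905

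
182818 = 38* 4811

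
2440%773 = 121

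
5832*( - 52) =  - 303264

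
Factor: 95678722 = 2^1*179^1 * 267259^1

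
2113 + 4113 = 6226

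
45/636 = 15/212 = 0.07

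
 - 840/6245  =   - 1 + 1081/1249  =  -0.13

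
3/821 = 3/821 =0.00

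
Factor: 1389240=2^3*3^2*5^1*17^1*227^1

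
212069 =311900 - 99831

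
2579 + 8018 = 10597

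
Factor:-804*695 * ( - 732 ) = 2^4 * 3^2*5^1 * 61^1*67^1*139^1 = 409026960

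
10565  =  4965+5600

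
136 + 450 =586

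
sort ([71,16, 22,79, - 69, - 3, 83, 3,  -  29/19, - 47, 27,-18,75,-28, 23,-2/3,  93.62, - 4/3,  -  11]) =[-69, - 47,-28, - 18,  -  11, - 3, - 29/19,  -  4/3, - 2/3, 3, 16  ,  22,23,27, 71, 75, 79, 83,93.62 ] 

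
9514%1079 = 882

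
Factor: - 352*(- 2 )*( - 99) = -69696 = - 2^6*3^2 * 11^2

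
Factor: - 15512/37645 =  - 2^3*5^( - 1) *7^1*277^1 * 7529^(-1 ) 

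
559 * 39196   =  21910564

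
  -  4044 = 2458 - 6502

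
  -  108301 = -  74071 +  - 34230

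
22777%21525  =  1252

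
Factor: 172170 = 2^1 * 3^2*5^1*1913^1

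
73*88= 6424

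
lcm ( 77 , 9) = 693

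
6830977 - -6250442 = 13081419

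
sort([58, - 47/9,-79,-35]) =[ - 79,-35, - 47/9,58] 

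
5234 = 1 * 5234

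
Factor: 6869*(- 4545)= - 31219605=- 3^2*5^1 * 101^1*6869^1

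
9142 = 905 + 8237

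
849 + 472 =1321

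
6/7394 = 3/3697 = 0.00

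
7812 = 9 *868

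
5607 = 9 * 623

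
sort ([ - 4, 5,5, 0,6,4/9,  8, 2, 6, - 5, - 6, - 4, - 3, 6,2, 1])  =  [ - 6, - 5, - 4, - 4, - 3,0, 4/9, 1,  2, 2,5, 5, 6,6, 6,  8]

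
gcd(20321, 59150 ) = 7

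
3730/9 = 3730/9=414.44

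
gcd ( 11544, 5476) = 148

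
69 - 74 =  - 5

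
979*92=90068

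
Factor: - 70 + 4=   -  66 = - 2^1* 3^1 * 11^1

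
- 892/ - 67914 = 446/33957 = 0.01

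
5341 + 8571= 13912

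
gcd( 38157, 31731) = 21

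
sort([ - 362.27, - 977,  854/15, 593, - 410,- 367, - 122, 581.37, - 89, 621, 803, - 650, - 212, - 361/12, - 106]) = [ - 977, - 650,  -  410, - 367, - 362.27,- 212,-122, - 106,- 89,-361/12 , 854/15,  581.37,593,621,803 ]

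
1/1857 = 1/1857 = 0.00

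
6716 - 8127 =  - 1411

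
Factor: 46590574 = 2^1*17^1*1370311^1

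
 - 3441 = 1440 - 4881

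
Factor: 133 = 7^1 * 19^1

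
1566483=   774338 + 792145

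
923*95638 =88273874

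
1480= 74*20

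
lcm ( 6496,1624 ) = 6496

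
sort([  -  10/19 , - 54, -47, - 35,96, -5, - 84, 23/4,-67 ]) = [- 84, - 67, - 54, - 47, - 35, - 5, - 10/19 , 23/4, 96 ]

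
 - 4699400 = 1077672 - 5777072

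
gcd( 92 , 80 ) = 4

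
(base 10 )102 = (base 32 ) 36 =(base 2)1100110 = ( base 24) 46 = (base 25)42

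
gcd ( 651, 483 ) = 21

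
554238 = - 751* ( - 738)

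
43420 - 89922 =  - 46502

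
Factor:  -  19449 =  - 3^2*2161^1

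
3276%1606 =64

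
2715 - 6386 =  - 3671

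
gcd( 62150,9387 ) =1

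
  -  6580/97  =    -  68 + 16/97=-  67.84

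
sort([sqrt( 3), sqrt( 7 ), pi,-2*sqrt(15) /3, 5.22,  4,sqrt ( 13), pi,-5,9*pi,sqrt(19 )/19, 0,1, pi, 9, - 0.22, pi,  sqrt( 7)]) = [-5,-2*sqrt(15)/3, - 0.22,0,sqrt(19 )/19, 1,sqrt( 3),  sqrt(7), sqrt(7 ),pi, pi,pi, pi , sqrt( 13 ), 4,5.22, 9 , 9*pi]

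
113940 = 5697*20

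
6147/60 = 102 + 9/20 = 102.45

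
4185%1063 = 996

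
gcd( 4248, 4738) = 2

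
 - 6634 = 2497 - 9131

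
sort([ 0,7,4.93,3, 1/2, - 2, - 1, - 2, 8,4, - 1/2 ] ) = [ - 2,-2, - 1, - 1/2, 0, 1/2 , 3,  4,4.93, 7, 8] 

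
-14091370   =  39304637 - 53396007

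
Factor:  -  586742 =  - 2^1 *13^1*22567^1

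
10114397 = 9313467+800930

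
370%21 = 13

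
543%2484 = 543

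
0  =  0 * 1208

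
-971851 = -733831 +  - 238020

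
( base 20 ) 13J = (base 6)2115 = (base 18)18b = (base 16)1DF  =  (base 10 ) 479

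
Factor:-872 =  - 2^3*109^1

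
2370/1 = 2370 = 2370.00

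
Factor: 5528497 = 13^2 *32713^1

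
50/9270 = 5/927 = 0.01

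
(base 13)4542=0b10010111010111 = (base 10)9687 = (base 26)E8F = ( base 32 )9en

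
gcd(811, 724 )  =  1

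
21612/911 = 21612/911 = 23.72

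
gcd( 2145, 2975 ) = 5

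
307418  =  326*943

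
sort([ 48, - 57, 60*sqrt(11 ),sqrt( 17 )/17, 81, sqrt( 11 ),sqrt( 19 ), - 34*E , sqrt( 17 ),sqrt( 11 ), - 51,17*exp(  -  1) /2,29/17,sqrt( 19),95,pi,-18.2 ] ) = [ - 34*E,-57, - 51,  -  18.2,  sqrt( 17 )/17,29/17, 17*exp ( - 1)/2,pi,sqrt( 11),sqrt( 11),sqrt ( 17), sqrt( 19 ),sqrt(  19),48, 81,95, 60*sqrt( 11)]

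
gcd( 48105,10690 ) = 5345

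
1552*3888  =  6034176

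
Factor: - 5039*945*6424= -30590156520=   -2^3*3^3*5^1 *7^1*11^1*73^1* 5039^1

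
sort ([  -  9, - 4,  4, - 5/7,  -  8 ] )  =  [ - 9, - 8, - 4,-5/7,4]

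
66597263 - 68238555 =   -  1641292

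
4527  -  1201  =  3326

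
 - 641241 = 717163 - 1358404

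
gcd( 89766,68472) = 18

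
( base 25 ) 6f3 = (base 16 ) 1020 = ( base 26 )62K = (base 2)1000000100000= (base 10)4128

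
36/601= 36/601 = 0.06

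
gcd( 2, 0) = 2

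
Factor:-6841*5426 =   -  2^1*2713^1*6841^1 = - 37119266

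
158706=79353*2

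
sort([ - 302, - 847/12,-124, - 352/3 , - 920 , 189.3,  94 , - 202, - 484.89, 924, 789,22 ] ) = [ - 920, - 484.89, - 302, - 202 , - 124, - 352/3, - 847/12,22,94,  189.3,789,  924 ]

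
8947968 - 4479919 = 4468049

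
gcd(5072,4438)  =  634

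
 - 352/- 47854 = 176/23927 = 0.01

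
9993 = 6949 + 3044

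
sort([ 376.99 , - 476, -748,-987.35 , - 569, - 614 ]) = [ - 987.35,-748, - 614, - 569 , - 476, 376.99]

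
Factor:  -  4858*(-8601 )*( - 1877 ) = -2^1*3^1*7^1  *47^1*61^1*347^1 * 1877^1 = - 78427926066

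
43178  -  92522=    - 49344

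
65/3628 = 65/3628 = 0.02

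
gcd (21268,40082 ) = 818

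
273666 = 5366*51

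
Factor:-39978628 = -2^2* 17^1*101^1*5821^1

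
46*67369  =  3098974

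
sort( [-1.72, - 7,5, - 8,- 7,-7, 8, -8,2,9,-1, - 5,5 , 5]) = [-8, - 8, - 7,-7, - 7,-5, - 1.72, - 1,2, 5,5,5, 8,9]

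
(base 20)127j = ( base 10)8959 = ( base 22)IB5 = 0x22FF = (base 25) E89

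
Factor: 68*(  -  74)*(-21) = 2^3*3^1*7^1*17^1*37^1 =105672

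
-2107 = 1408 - 3515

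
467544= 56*8349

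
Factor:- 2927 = -2927^1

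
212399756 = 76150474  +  136249282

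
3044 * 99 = 301356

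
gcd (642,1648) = 2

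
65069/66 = 65069/66 = 985.89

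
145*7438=1078510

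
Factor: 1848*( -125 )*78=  - 2^4*3^2* 5^3 * 7^1*11^1 * 13^1= -18018000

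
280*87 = 24360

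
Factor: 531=3^2*59^1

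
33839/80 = 422 + 79/80 = 422.99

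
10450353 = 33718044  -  23267691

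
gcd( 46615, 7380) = 5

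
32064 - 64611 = - 32547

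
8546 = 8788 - 242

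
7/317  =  7/317=0.02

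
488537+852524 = 1341061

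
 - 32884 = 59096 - 91980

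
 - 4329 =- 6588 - -2259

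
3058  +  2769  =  5827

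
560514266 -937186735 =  - 376672469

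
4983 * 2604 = 12975732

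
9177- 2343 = 6834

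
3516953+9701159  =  13218112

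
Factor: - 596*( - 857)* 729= 372352788 = 2^2*3^6*149^1*857^1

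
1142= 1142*1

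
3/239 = 3/239 = 0.01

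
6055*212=1283660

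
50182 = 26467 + 23715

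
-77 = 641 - 718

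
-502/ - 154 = 3 + 20/77 = 3.26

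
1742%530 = 152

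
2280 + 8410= 10690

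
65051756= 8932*7283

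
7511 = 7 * 1073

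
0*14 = 0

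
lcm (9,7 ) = 63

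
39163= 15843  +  23320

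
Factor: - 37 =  - 37^1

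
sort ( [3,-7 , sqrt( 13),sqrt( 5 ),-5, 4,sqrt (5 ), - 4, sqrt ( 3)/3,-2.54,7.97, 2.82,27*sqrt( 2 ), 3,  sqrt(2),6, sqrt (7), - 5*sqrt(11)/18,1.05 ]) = [-7, - 5,  -  4, - 2.54, - 5*sqrt(11)/18,  sqrt( 3) /3,  1.05,sqrt ( 2), sqrt(5 ), sqrt( 5 ),sqrt(7 ),2.82,3, 3,sqrt(13 ),4, 6,7.97,27*sqrt( 2)]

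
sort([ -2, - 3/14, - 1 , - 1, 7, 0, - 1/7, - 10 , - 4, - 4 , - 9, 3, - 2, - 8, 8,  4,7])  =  [ - 10, - 9 , - 8, - 4, - 4,  -  2,  -  2, - 1, -1,  -  3/14, - 1/7,  0 , 3,4,7,7,8 ] 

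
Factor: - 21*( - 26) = 2^1*3^1 * 7^1 *13^1 = 546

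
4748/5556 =1187/1389  =  0.85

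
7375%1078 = 907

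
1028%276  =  200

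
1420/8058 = 710/4029 = 0.18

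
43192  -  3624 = 39568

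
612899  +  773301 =1386200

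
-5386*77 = -414722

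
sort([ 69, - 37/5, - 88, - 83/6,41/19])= [  -  88,  -  83/6, -37/5 , 41/19, 69] 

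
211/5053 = 211/5053 = 0.04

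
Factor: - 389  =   - 389^1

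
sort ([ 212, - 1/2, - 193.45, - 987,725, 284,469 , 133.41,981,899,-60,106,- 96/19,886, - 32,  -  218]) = [-987, - 218, - 193.45,-60,-32, - 96/19,  -  1/2,  106,133.41,  212,284,469,725,886 , 899,981] 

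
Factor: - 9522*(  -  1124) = 2^3*3^2*23^2*281^1=10702728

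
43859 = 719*61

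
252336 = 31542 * 8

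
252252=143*1764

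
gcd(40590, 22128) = 6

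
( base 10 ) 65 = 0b1000001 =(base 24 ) 2h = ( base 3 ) 2102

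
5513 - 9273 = - 3760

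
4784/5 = 956 + 4/5 = 956.80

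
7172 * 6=43032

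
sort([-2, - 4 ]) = [ - 4, - 2]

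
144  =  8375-8231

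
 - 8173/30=-8173/30 = - 272.43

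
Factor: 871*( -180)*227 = - 2^2*3^2*5^1*13^1*67^1*227^1 = - 35589060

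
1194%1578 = 1194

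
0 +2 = 2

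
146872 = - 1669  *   ( - 88 ) 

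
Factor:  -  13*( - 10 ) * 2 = 260 =2^2 *5^1*13^1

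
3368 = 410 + 2958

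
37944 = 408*93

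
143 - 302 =-159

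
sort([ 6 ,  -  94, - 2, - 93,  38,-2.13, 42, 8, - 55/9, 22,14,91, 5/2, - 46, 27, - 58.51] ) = [ - 94, - 93,-58.51, - 46, - 55/9, - 2.13, - 2,5/2,6, 8,14 , 22,27,38,42, 91 ] 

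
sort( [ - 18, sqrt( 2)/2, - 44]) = [ - 44 , - 18 , sqrt( 2 ) /2] 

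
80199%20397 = 19008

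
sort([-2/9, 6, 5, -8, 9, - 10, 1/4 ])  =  [ - 10,-8, - 2/9,1/4, 5 , 6 , 9]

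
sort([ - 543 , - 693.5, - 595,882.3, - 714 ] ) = [ - 714,- 693.5,- 595,-543,882.3 ] 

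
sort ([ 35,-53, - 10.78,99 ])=[  -  53, - 10.78, 35, 99 ]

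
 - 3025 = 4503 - 7528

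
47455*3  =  142365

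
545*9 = 4905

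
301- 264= 37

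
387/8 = 48 + 3/8 = 48.38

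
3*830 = 2490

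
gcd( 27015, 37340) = 5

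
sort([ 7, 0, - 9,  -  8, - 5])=[ - 9, - 8, - 5, 0,7]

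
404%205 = 199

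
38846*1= 38846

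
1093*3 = 3279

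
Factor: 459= 3^3*17^1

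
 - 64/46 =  - 32/23=- 1.39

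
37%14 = 9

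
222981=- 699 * ( - 319)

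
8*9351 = 74808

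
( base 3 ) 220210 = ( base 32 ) KT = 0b1010011101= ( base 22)189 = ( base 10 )669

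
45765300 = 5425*8436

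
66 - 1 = 65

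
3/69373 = 3/69373 =0.00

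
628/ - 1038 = -314/519 = - 0.61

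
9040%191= 63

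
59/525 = 59/525  =  0.11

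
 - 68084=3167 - 71251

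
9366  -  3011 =6355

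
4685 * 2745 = 12860325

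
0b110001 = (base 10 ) 49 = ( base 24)21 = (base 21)27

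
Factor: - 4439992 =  - 2^3*17^1 *32647^1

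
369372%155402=58568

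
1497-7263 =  - 5766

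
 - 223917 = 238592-462509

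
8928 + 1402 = 10330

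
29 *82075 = 2380175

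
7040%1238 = 850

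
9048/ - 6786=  - 4/3  =  - 1.33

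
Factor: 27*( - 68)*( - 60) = 2^4*3^4*5^1*17^1= 110160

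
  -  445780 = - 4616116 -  - 4170336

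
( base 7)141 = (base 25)33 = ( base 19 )42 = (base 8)116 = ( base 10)78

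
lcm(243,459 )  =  4131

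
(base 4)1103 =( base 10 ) 83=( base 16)53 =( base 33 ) 2H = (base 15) 58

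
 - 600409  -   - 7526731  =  6926322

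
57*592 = 33744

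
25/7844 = 25/7844 = 0.00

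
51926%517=226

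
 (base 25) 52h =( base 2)110001111000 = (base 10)3192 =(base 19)8G0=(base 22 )6d2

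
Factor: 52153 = 52153^1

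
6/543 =2/181 = 0.01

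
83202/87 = 27734/29 = 956.34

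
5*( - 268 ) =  - 1340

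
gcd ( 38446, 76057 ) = 1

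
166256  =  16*10391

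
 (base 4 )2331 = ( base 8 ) 275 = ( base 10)189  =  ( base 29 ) 6f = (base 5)1224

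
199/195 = 199/195=1.02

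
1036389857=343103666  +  693286191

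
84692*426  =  36078792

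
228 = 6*38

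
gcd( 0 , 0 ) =0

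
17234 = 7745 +9489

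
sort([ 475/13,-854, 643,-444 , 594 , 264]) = [ - 854, - 444,475/13,264, 594,643] 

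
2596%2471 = 125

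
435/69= 145/23 = 6.30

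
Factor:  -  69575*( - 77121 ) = 3^2*5^2*11^3*19^1 * 23^1*41^1 = 5365693575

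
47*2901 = 136347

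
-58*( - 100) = 5800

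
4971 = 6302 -1331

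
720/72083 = 720/72083 = 0.01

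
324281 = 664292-340011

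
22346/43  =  22346/43 = 519.67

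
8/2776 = 1/347  =  0.00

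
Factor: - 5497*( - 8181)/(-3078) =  - 555197/38=- 2^( - 1 )*19^ ( - 1 )*23^1*101^1*239^1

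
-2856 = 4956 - 7812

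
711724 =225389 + 486335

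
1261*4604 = 5805644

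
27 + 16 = 43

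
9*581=5229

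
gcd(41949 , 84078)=9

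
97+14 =111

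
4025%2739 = 1286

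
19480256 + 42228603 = 61708859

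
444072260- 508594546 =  - 64522286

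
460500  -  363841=96659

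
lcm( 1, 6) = 6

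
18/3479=18/3479 =0.01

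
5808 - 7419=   -  1611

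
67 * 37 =2479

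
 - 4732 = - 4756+24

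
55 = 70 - 15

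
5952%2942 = 68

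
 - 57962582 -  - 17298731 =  - 40663851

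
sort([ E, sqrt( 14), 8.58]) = [ E, sqrt(14), 8.58 ]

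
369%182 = 5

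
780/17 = 45+ 15/17= 45.88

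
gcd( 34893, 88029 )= 9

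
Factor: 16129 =127^2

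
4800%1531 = 207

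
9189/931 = 9189/931 = 9.87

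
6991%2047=850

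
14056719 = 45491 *309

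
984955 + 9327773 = 10312728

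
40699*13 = 529087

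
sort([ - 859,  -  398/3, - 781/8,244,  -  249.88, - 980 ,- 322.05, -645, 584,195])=[  -  980, - 859,-645, - 322.05,  -  249.88, - 398/3, - 781/8, 195, 244, 584] 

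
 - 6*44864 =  - 269184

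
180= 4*45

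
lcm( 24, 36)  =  72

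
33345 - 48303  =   - 14958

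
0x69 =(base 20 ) 55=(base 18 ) 5F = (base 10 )105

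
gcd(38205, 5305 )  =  5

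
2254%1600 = 654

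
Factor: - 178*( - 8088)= 2^4 *3^1*89^1*337^1=   1439664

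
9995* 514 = 5137430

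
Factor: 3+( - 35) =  - 2^5  =  -  32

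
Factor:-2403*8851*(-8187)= 3^4*53^1*89^1*167^1*2729^1 = 174128918211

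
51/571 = 51/571 = 0.09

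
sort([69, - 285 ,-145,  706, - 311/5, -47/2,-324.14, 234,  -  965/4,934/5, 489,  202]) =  [ - 324.14, - 285, -965/4 , - 145, - 311/5, - 47/2,  69,934/5,202,  234, 489,  706]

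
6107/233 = 26 + 49/233 = 26.21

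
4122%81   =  72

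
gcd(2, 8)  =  2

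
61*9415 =574315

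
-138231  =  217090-355321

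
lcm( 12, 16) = 48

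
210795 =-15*( - 14053 )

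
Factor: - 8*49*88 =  - 34496 = - 2^6*7^2*11^1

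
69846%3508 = 3194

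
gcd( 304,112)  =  16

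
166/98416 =83/49208 = 0.00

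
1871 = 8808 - 6937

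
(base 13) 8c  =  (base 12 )98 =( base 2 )1110100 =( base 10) 116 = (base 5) 431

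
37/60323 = 37/60323 = 0.00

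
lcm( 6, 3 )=6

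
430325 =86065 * 5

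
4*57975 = 231900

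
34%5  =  4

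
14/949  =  14/949 = 0.01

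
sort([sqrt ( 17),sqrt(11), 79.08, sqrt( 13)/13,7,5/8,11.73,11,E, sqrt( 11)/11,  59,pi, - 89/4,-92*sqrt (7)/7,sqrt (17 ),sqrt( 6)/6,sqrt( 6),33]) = [  -  92*sqrt( 7 )/7, - 89/4,sqrt( 13 ) /13,sqrt(11)/11,sqrt( 6 )/6,5/8,  sqrt( 6),E,pi,sqrt( 11 ), sqrt(17 ), sqrt(17),7,11, 11.73,33,59,79.08] 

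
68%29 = 10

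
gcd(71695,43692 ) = 1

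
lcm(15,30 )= 30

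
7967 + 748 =8715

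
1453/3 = 484 + 1/3= 484.33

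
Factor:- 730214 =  - 2^1 * 365107^1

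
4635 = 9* 515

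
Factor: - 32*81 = - 2^5*3^4 = -2592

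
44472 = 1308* 34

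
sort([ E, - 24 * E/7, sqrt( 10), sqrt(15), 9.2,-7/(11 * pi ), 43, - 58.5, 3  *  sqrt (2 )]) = [ - 58.5,  -  24 * E/7 , - 7/( 11*pi ), E, sqrt( 10 ) , sqrt (15),  3*sqrt(2 ), 9.2, 43]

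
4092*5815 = 23794980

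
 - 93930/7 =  - 13419 +3/7 = - 13418.57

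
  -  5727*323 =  - 1849821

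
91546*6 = 549276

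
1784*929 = 1657336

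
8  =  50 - 42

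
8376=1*8376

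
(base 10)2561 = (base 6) 15505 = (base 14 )d0d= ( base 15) b5b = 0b101000000001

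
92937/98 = 948+33/98 =948.34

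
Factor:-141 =-3^1*47^1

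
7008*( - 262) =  - 1836096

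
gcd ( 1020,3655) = 85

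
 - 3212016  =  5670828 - 8882844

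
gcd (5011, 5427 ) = 1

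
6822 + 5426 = 12248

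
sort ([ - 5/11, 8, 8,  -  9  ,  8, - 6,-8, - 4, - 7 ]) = [ - 9,-8, - 7, - 6, - 4, - 5/11, 8,  8, 8 ] 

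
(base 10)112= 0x70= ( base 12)94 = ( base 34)3a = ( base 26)48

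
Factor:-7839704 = -2^3*19^1*51577^1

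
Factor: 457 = 457^1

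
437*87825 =38379525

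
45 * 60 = 2700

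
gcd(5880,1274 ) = 98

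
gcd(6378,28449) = 3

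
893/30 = 29 + 23/30 =29.77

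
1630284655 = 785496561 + 844788094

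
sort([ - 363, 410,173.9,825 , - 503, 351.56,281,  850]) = [  -  503, - 363,173.9, 281,351.56,410, 825, 850] 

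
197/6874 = 197/6874 = 0.03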